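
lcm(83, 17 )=1411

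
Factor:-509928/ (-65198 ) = 254964/32599 = 2^2*3^1*7^( - 1) * 4657^( - 1 )*21247^1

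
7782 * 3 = 23346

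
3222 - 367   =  2855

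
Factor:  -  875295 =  - 3^2 * 5^1*53^1 * 367^1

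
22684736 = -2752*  ( - 8243)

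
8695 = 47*185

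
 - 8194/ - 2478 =3 + 380/1239 = 3.31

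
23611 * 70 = 1652770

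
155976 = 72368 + 83608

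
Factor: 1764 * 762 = 2^3*3^3*7^2*127^1 = 1344168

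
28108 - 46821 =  - 18713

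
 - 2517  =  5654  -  8171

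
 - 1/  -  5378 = 1/5378 = 0.00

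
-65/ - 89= 65/89 =0.73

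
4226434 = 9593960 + - 5367526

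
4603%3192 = 1411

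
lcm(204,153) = 612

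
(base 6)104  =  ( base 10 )40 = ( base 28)1c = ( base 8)50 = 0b101000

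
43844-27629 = 16215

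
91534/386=45767/193 = 237.13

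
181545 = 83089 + 98456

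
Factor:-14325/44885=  - 15/47 = -  3^1 * 5^1*47^( - 1) 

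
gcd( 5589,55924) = 1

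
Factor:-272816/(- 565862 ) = 472/979   =  2^3*11^(-1)*59^1*89^( - 1) 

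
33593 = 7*4799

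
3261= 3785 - 524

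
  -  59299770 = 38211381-97511151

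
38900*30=1167000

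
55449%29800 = 25649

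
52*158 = 8216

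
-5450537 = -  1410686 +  - 4039851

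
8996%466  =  142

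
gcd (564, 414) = 6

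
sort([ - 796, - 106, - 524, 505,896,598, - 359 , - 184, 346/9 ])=[ -796,-524, - 359 , - 184, - 106, 346/9,505,  598,  896 ]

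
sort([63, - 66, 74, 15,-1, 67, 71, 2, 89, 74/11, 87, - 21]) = [ - 66, - 21, - 1, 2,74/11 , 15, 63, 67, 71 , 74, 87, 89 ] 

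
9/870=3/290 =0.01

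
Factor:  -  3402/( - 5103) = 2/3 = 2^1*3^( - 1) 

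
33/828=11/276 = 0.04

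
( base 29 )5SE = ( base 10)5031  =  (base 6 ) 35143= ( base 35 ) 43q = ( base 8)11647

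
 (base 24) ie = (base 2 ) 110111110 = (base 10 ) 446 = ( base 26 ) H4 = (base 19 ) 149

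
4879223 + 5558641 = 10437864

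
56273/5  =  11254 + 3/5 = 11254.60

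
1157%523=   111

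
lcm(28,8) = 56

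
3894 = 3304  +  590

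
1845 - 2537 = -692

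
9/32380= 9/32380 = 0.00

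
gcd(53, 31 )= 1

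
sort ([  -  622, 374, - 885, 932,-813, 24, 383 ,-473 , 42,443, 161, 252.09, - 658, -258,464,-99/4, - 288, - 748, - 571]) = [  -  885, - 813, - 748,-658, - 622 ,  -  571,  -  473,  -  288 ,  -  258, - 99/4,  24,  42,161 , 252.09 , 374 , 383,443,464,932] 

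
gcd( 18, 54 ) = 18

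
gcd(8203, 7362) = 1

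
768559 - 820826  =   - 52267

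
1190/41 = 1190/41 = 29.02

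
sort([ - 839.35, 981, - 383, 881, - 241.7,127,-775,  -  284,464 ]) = [ - 839.35,-775, - 383,  -  284,-241.7, 127, 464, 881 , 981] 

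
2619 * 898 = 2351862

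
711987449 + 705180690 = 1417168139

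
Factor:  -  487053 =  - 3^4*7^1*859^1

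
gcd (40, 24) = 8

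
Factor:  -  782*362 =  - 2^2*17^1*23^1*181^1 = - 283084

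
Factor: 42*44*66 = 2^4*3^2*7^1*11^2 = 121968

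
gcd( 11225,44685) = 5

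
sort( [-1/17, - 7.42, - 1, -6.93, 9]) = [-7.42, - 6.93, - 1  , - 1/17, 9]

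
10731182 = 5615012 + 5116170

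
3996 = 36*111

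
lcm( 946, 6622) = 6622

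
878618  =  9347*94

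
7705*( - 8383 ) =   -  64591015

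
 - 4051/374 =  - 4051/374 = -10.83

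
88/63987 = 8/5817 =0.00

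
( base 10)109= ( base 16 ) 6D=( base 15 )74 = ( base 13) 85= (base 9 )131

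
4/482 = 2/241 = 0.01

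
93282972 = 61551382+31731590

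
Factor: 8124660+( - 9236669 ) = - 73^1*15233^1  =  - 1112009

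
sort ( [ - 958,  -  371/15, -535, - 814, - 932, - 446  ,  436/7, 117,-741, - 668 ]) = [  -  958, - 932, - 814 , - 741,-668, - 535,  -  446  ,-371/15, 436/7,117 ] 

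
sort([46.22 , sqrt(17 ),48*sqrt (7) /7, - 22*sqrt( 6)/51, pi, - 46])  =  [ - 46 , - 22*sqrt(6) /51 , pi, sqrt( 17 ),  48*sqrt(7 ) /7,46.22]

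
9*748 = 6732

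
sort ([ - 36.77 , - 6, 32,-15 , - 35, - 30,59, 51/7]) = [ - 36.77, - 35, - 30, - 15, -6,51/7, 32 , 59]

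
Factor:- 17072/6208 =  - 11/4 = - 2^( - 2 )*11^1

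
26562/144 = 4427/24  =  184.46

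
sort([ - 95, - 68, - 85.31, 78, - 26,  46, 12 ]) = [ - 95, - 85.31, -68, - 26, 12,46,78]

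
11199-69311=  - 58112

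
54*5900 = 318600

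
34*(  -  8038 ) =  - 273292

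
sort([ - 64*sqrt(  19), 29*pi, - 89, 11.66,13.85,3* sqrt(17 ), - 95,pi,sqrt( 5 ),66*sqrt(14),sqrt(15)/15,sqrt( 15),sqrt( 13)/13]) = [-64*sqrt(19), - 95, - 89, sqrt(15)/15, sqrt (13 ) /13, sqrt(5),  pi,sqrt( 15),11.66,3*sqrt( 17 ), 13.85,29 * pi, 66*sqrt( 14)]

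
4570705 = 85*53773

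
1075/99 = 10 +85/99 = 10.86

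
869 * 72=62568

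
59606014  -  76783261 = -17177247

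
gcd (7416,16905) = 3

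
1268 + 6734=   8002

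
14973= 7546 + 7427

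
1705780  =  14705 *116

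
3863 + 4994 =8857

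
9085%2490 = 1615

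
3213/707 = 4 + 55/101 = 4.54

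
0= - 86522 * 0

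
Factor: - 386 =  - 2^1*193^1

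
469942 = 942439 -472497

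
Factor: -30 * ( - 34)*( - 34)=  - 34680 = - 2^3 * 3^1 * 5^1*17^2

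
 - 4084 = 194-4278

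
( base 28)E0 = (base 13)242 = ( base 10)392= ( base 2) 110001000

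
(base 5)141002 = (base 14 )214C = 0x1678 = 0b1011001111000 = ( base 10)5752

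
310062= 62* 5001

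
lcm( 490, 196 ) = 980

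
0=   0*7082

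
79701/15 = 26567/5 = 5313.40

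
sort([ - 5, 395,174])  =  [-5 , 174, 395]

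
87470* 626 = 54756220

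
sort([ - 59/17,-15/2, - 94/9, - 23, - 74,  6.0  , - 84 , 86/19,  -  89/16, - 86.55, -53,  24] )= [ - 86.55, - 84, - 74, -53, -23, - 94/9, - 15/2,-89/16, - 59/17,  86/19, 6.0, 24] 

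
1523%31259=1523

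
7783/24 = 7783/24 = 324.29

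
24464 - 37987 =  - 13523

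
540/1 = 540= 540.00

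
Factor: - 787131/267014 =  - 2^ (-1)*3^3*11^(-1)*53^( - 1 )*229^ ( - 1 )*29153^1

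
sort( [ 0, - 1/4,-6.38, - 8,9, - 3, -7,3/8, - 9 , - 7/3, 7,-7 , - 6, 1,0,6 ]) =[-9,-8,-7,- 7, -6.38, - 6, - 3, - 7/3,-1/4, 0, 0, 3/8, 1, 6, 7, 9] 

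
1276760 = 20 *63838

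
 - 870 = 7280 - 8150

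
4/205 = 4/205 = 0.02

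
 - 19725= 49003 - 68728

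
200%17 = 13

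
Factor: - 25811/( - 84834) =2^(  -  1)*3^( - 3 )*53^1*487^1 * 1571^( - 1)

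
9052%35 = 22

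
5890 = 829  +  5061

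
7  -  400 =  - 393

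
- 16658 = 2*( - 8329) 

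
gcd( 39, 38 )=1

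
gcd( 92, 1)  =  1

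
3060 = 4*765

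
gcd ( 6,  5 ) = 1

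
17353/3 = 5784  +  1/3 = 5784.33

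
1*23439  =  23439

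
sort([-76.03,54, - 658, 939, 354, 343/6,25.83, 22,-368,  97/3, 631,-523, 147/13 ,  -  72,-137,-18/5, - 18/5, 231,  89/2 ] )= [-658, - 523, - 368, - 137, - 76.03, - 72, - 18/5,  -  18/5,147/13, 22,25.83, 97/3,89/2,54,343/6, 231,354,631,939] 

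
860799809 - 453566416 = 407233393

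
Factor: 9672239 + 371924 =131^1*76673^1 = 10044163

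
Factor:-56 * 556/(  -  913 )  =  2^5*7^1*11^(-1 ) * 83^(  -  1 )*139^1= 31136/913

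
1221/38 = 1221/38=32.13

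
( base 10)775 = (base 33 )ng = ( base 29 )ql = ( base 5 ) 11100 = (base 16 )307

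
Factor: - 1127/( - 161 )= 7^1 = 7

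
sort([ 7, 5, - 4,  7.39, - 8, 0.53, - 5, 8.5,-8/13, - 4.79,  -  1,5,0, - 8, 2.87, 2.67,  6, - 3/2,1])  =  [ - 8, - 8,  -  5 , - 4.79, - 4,  -  3/2,-1,-8/13,0, 0.53 , 1,2.67, 2.87, 5, 5, 6, 7,7.39, 8.5]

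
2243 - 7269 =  - 5026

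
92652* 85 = 7875420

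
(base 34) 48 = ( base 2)10010000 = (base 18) 80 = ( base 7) 264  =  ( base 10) 144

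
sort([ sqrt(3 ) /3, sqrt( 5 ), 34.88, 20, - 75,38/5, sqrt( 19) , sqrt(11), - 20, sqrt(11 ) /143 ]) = [-75, - 20, sqrt(11 ) /143, sqrt ( 3) /3 , sqrt( 5), sqrt(11),sqrt(19 ), 38/5,  20, 34.88]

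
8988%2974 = 66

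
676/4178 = 338/2089=0.16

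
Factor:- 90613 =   -  31^1*37^1 * 79^1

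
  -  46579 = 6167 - 52746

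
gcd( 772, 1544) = 772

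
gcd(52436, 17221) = 1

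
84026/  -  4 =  - 42013/2 = - 21006.50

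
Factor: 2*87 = 174 = 2^1*3^1* 29^1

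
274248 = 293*936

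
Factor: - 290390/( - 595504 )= 2^ ( - 3)*5^1*7^(  -  1) * 13^(  -  1)*71^1 = 355/728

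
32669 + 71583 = 104252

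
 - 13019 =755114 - 768133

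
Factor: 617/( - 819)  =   - 3^( - 2) * 7^( - 1)*13^( - 1)*617^1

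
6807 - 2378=4429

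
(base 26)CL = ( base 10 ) 333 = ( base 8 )515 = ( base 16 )14D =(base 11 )283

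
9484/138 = 4742/69 = 68.72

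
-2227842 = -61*36522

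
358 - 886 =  - 528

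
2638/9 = 293  +  1/9 = 293.11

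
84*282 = 23688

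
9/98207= 9/98207= 0.00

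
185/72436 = 185/72436 = 0.00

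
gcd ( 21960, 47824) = 488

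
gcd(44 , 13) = 1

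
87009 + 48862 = 135871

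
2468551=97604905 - 95136354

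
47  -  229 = - 182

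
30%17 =13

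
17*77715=1321155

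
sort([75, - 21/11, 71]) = [ - 21/11,71,75] 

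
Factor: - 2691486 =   -  2^1*3^2*7^1*41^1*521^1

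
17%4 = 1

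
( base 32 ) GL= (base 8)1025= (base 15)258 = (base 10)533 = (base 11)445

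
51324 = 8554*6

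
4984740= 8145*612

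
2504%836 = 832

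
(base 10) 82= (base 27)31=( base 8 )122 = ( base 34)2e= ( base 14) 5C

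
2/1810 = 1/905 = 0.00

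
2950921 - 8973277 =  - 6022356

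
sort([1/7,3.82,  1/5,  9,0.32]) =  [ 1/7,1/5,0.32,3.82,9] 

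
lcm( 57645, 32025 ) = 288225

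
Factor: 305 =5^1*61^1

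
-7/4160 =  - 7/4160 = -0.00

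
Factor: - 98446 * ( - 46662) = 2^2*3^1*7^1 * 11^1*101^1*49223^1 = 4593687252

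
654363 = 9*72707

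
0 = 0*525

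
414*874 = 361836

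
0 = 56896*0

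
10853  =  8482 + 2371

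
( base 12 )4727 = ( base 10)7951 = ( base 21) I0D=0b1111100001111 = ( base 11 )5A79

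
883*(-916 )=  - 808828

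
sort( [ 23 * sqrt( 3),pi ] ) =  [ pi,23*sqrt(3)] 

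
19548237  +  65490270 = 85038507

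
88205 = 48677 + 39528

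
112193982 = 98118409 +14075573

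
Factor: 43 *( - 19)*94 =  - 2^1* 19^1*43^1 * 47^1 =- 76798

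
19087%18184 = 903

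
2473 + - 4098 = - 1625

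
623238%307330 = 8578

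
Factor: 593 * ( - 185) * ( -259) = 28413595 = 5^1 *7^1 *37^2*593^1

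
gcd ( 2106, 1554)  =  6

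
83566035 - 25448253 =58117782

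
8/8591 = 8/8591 = 0.00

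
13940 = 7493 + 6447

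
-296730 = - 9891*30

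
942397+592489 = 1534886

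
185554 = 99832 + 85722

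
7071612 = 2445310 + 4626302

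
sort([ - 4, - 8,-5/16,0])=[ - 8, -4, - 5/16,  0 ] 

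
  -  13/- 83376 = 13/83376 = 0.00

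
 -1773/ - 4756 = 1773/4756 = 0.37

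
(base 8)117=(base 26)31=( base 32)2f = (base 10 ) 79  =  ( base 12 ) 67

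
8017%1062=583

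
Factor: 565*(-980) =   -  553700 = - 2^2* 5^2 * 7^2*113^1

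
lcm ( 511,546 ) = 39858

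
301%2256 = 301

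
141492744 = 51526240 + 89966504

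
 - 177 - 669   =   - 846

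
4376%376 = 240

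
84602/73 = 84602/73 = 1158.93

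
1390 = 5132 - 3742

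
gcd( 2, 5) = 1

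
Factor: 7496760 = 2^3 * 3^1 * 5^1*62473^1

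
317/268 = 317/268 =1.18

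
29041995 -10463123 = 18578872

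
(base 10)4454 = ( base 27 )62Q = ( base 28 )5j2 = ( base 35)3M9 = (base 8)10546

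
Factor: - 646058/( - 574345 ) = 2^1*5^(-1)*7^1*17^(-1)*29^( - 1) * 233^( - 1 )*46147^1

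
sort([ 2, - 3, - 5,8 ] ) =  [ - 5 ,-3, 2, 8]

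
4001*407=1628407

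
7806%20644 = 7806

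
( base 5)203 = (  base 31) 1m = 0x35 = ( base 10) 53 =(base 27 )1q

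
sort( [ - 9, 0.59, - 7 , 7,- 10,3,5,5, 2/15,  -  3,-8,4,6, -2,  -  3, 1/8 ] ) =[-10,-9, - 8, - 7, - 3, - 3,-2, 1/8, 2/15, 0.59,3,4,5,5, 6,7]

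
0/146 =0 = 0.00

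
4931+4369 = 9300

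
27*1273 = 34371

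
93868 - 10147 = 83721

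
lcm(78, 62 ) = 2418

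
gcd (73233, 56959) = 8137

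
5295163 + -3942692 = 1352471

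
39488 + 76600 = 116088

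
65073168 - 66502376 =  - 1429208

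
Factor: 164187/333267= 54729/111089  =  3^3*11^ ( - 1)*2027^1*10099^( - 1)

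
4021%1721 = 579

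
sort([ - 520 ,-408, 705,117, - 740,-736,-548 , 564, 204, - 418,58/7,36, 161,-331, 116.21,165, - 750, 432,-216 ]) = [ - 750, - 740,- 736,-548, - 520,-418, - 408, - 331, - 216,58/7,  36, 116.21, 117, 161  ,  165, 204, 432, 564,705]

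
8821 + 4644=13465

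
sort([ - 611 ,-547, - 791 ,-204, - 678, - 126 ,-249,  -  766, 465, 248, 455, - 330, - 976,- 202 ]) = [ - 976,  -  791, - 766, - 678,-611  , - 547 ,- 330,-249,-204,  -  202, - 126, 248,455,465 ]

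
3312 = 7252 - 3940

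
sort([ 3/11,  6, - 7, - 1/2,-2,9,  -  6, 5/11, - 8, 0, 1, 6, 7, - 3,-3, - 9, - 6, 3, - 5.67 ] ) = [ - 9,  -  8,-7,-6, - 6, -5.67, - 3, - 3, -2,-1/2, 0 , 3/11, 5/11 , 1,3, 6, 6, 7,9]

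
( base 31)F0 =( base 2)111010001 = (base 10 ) 465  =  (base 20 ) 135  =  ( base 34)DN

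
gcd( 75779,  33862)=1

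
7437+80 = 7517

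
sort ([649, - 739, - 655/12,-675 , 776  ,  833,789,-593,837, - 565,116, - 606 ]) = [ - 739, - 675, - 606, - 593, - 565, - 655/12,116,649,776,789,833,837 ] 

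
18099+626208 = 644307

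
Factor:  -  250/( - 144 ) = 125/72 = 2^( - 3) * 3^( - 2) *5^3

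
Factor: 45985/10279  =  5^1*17^1 * 19^ (  -  1) = 85/19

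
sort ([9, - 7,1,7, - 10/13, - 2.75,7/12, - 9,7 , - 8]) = [ - 9 , - 8,  -  7, - 2.75,- 10/13,7/12,  1,7,7,9] 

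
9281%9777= 9281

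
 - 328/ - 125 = 328/125  =  2.62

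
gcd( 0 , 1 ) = 1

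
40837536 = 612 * 66728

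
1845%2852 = 1845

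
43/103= 43/103= 0.42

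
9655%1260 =835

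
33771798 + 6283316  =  40055114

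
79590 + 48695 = 128285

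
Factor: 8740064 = 2^5*273127^1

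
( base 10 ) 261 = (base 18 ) e9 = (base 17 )F6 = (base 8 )405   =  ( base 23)b8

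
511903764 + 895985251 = 1407889015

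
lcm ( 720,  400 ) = 3600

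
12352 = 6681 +5671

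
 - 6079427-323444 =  - 6402871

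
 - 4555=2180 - 6735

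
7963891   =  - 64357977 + 72321868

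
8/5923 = 8/5923=0.00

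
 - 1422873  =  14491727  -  15914600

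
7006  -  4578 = 2428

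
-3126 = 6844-9970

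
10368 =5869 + 4499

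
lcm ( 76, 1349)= 5396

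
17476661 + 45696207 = 63172868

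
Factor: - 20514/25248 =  - 2^( - 4)*13^1 = - 13/16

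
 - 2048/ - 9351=2048/9351 = 0.22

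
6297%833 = 466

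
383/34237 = 383/34237=0.01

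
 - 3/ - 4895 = 3/4895 = 0.00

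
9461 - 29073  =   - 19612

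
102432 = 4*25608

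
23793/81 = 7931/27 = 293.74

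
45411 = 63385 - 17974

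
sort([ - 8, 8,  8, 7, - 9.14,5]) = [ - 9.14,-8, 5, 7, 8, 8]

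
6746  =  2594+4152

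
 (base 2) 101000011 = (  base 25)CN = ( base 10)323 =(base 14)191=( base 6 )1255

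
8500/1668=5+40/417= 5.10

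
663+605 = 1268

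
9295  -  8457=838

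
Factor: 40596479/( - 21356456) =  - 2^( - 3 )*7^1*19^ ( - 1)*53^(-1)*139^1*241^(- 1)*3793^1 =- 3690589/1941496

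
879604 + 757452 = 1637056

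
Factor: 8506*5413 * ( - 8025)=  - 369494898450 = -  2^1*3^1*5^2*107^1*4253^1 *5413^1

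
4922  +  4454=9376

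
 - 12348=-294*42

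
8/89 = 8/89 = 0.09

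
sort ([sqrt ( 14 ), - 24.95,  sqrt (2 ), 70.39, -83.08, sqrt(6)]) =[ - 83.08, - 24.95, sqrt( 2), sqrt( 6), sqrt (14 ), 70.39]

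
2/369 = 2/369= 0.01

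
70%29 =12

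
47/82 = 47/82 =0.57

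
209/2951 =209/2951 = 0.07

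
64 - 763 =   -  699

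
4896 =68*72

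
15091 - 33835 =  - 18744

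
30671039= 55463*553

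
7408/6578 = 1  +  415/3289= 1.13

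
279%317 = 279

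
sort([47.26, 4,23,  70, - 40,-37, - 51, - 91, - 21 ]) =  [ - 91, - 51,-40 , - 37, - 21,4,23, 47.26, 70]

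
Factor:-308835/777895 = -61767/155579 = -3^2*6863^1*155579^(- 1) 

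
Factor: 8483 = 17^1*499^1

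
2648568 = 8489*312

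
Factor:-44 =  - 2^2*11^1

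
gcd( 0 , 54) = 54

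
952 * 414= 394128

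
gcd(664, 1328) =664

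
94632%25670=17622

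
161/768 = 161/768 = 0.21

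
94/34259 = 94/34259 = 0.00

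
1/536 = 1/536 = 0.00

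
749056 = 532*1408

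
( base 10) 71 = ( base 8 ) 107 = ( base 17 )43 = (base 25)2l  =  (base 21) 38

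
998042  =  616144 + 381898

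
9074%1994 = 1098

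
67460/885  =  76+40/177 = 76.23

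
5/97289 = 5/97289 =0.00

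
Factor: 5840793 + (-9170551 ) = -3329758 = - 2^1*71^1*131^1 * 179^1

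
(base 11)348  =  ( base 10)415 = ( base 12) 2A7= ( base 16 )19f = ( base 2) 110011111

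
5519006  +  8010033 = 13529039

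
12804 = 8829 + 3975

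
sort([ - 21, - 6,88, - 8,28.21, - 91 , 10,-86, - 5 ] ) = [  -  91,- 86  , -21  , - 8,  -  6, - 5,10,28.21,88]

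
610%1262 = 610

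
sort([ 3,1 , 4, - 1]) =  [-1 , 1, 3,4 ]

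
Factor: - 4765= - 5^1*953^1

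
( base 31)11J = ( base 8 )1763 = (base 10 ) 1011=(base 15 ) 476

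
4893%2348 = 197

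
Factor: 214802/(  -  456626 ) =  - 7^1*67^1*997^(  -  1 ) = - 469/997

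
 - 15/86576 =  - 1 + 86561/86576 = - 0.00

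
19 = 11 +8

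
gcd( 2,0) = 2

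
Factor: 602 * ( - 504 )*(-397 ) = 2^4*3^2 * 7^2*43^1 *397^1 = 120452976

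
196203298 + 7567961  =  203771259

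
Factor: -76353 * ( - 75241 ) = 5744876073 =3^1 * 31^1*67^1*821^1*1123^1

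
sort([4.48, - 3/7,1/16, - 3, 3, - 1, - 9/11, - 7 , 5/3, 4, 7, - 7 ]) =[ - 7,  -  7, - 3, - 1, - 9/11,-3/7 , 1/16, 5/3, 3,4,4.48,7 ]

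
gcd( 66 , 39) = 3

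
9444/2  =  4722 = 4722.00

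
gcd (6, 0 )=6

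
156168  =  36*4338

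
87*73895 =6428865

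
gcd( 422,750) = 2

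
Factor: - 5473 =- 13^1 * 421^1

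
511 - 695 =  - 184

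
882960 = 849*1040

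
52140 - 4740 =47400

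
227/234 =227/234 = 0.97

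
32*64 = 2048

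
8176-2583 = 5593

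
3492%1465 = 562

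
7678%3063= 1552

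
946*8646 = 8179116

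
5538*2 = 11076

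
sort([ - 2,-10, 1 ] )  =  [-10, - 2, 1] 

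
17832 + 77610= 95442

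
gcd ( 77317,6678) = 1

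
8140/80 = 407/4 = 101.75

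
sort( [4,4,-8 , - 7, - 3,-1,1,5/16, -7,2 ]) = [ - 8, - 7,  -  7,-3,-1, 5/16,1,2,4,4]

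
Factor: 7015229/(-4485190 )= - 2^( - 1) * 5^( - 1)*13^1*448519^( - 1)*539633^1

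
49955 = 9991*5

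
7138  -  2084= 5054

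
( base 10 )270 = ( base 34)7W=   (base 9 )330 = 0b100001110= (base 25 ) AK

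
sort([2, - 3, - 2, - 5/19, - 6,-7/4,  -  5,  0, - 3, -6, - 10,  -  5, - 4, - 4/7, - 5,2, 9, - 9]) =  [  -  10 ,- 9, - 6, - 6, - 5, - 5, - 5, - 4, - 3, - 3, - 2, - 7/4 , - 4/7,- 5/19,0 , 2, 2,  9] 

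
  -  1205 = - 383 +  - 822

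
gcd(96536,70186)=2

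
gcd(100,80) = 20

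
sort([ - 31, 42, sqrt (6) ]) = [ - 31 , sqrt(6),  42 ] 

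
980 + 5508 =6488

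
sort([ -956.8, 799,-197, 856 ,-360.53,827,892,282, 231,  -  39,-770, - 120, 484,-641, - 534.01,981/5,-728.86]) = [ - 956.8 ,-770,-728.86,-641,-534.01, - 360.53, - 197,-120,  -  39 , 981/5,231,282,484,799,827,856,892 ] 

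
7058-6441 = 617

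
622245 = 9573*65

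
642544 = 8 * 80318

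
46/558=23/279 = 0.08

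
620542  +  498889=1119431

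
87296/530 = 164+188/265 = 164.71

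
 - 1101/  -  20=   1101/20 =55.05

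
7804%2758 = 2288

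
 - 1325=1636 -2961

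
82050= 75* 1094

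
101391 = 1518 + 99873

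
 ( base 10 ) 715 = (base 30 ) np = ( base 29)OJ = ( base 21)1d1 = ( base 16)2CB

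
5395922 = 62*87031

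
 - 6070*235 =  - 1426450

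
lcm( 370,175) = 12950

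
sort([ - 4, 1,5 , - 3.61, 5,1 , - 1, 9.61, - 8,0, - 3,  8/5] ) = [ -8, - 4, - 3.61, - 3,-1,  0 , 1, 1, 8/5, 5,5 , 9.61] 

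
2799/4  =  699+3/4 = 699.75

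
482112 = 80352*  6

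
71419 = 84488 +-13069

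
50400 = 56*900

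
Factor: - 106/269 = - 2^1 *53^1*269^( - 1 ) 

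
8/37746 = 4/18873 =0.00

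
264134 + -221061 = 43073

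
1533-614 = 919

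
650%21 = 20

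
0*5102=0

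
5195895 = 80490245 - 75294350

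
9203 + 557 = 9760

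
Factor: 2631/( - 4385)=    - 3^1 * 5^( - 1) = - 3/5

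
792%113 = 1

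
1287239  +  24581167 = 25868406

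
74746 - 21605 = 53141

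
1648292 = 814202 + 834090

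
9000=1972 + 7028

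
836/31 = 26 + 30/31 = 26.97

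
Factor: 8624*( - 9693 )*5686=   -  475306568352=- 2^5*3^3  *  7^2*11^1 * 359^1*2843^1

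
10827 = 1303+9524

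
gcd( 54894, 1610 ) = 14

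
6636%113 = 82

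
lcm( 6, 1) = 6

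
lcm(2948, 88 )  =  5896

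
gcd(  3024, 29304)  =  72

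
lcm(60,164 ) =2460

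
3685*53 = 195305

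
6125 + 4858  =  10983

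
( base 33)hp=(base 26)ME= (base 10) 586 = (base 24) 10A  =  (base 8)1112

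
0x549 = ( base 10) 1353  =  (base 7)3642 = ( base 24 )289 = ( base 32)1A9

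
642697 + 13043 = 655740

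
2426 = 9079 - 6653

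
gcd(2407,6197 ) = 1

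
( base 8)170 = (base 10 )120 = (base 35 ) 3F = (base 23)55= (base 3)11110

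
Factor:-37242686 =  - 2^1*13^1*1432411^1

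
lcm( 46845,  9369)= 46845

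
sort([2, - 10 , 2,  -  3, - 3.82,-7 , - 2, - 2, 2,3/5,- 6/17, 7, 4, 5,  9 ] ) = [ - 10, - 7, - 3.82 ,- 3, - 2, - 2, - 6/17,3/5,2,2,  2, 4,  5, 7,9]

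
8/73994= 4/36997 = 0.00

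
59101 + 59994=119095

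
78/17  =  4+ 10/17= 4.59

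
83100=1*83100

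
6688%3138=412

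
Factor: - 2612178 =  - 2^1 *3^2*145121^1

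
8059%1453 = 794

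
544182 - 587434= - 43252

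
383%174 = 35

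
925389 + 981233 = 1906622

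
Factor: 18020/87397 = 2^2*5^1 * 97^( - 1 ) = 20/97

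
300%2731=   300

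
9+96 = 105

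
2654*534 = 1417236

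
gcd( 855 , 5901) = 3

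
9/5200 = 9/5200 = 0.00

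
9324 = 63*148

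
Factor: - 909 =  - 3^2*101^1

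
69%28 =13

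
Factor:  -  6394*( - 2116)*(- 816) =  - 2^7*3^1*17^1*23^3*139^1 = - 11040238464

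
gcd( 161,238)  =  7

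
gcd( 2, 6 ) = 2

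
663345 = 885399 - 222054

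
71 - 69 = 2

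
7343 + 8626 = 15969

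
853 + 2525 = 3378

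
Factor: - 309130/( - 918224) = 154565/459112 = 2^(  -  3)*5^1 * 19^1*1627^1* 57389^( - 1)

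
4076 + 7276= 11352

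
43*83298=3581814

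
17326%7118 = 3090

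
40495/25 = 1619 + 4/5 = 1619.80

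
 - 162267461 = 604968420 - 767235881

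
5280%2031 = 1218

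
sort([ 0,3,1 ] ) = [0,1,3] 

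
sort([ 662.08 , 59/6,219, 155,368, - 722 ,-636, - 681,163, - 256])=[ - 722, - 681,-636, - 256,59/6,155, 163, 219,  368,662.08]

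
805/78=805/78=10.32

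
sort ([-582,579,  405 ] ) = [ - 582,405, 579]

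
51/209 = 51/209=0.24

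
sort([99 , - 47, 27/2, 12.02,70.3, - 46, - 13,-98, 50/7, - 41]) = [ - 98, - 47,-46, - 41,- 13,50/7,12.02,27/2, 70.3,  99 ] 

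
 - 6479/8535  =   - 6479/8535=-0.76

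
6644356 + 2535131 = 9179487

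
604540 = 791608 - 187068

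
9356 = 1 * 9356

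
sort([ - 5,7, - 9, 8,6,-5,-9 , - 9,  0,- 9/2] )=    [ - 9, - 9, - 9, - 5,-5,  -  9/2,0,6,7, 8]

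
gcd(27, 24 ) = 3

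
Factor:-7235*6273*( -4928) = 223658043840 = 2^6*3^2*5^1*7^1*11^1*17^1*41^1 *1447^1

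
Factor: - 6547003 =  - 41^1*159683^1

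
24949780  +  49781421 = 74731201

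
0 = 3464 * 0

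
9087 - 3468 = 5619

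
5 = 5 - 0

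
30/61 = 30/61 = 0.49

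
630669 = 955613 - 324944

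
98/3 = 32 + 2/3=   32.67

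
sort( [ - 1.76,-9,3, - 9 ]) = [  -  9, - 9,-1.76, 3 ]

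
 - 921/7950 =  - 1 + 2343/2650 = - 0.12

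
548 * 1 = 548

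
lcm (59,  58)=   3422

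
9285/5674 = 1 + 3611/5674  =  1.64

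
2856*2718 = 7762608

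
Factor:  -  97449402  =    -  2^1 * 3^1*16241567^1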